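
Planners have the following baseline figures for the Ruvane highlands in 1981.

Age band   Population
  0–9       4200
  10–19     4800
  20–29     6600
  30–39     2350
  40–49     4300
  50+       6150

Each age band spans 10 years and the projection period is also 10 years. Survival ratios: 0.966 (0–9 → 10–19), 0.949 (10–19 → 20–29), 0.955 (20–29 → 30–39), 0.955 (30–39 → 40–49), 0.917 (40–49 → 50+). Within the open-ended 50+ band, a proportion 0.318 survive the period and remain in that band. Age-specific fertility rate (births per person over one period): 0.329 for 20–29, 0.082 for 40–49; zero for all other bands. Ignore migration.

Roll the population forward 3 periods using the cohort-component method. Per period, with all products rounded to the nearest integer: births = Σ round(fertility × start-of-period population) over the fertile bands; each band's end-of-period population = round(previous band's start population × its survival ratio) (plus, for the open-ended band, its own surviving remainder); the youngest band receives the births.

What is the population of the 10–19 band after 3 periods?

1626

— Period 1 —
Births: 6600 × 0.329 = 2171 ; 4300 × 0.082 = 353 → 2524
10–19: 4200 × 0.966 = 4057
20–29: 4800 × 0.949 = 4555
30–39: 6600 × 0.955 = 6303
40–49: 2350 × 0.955 = 2244
50+: 4300 × 0.917 + 6150 × 0.318 = 3943 + 1956 = 5899
Giving 2524 / 4057 / 4555 / 6303 / 2244 / 5899.
— Period 2 —
Births: 4555 × 0.329 = 1499 ; 2244 × 0.082 = 184 → 1683
10–19: 2524 × 0.966 = 2438
20–29: 4057 × 0.949 = 3850
30–39: 4555 × 0.955 = 4350
40–49: 6303 × 0.955 = 6019
50+: 2244 × 0.917 + 5899 × 0.318 = 2058 + 1876 = 3934
Giving 1683 / 2438 / 3850 / 4350 / 6019 / 3934.
— Period 3 —
Births: 3850 × 0.329 = 1267 ; 6019 × 0.082 = 494 → 1761
10–19: 1683 × 0.966 = 1626
20–29: 2438 × 0.949 = 2314
30–39: 3850 × 0.955 = 3677
40–49: 4350 × 0.955 = 4154
50+: 6019 × 0.917 + 3934 × 0.318 = 5519 + 1251 = 6770
Giving 1761 / 1626 / 2314 / 3677 / 4154 / 6770.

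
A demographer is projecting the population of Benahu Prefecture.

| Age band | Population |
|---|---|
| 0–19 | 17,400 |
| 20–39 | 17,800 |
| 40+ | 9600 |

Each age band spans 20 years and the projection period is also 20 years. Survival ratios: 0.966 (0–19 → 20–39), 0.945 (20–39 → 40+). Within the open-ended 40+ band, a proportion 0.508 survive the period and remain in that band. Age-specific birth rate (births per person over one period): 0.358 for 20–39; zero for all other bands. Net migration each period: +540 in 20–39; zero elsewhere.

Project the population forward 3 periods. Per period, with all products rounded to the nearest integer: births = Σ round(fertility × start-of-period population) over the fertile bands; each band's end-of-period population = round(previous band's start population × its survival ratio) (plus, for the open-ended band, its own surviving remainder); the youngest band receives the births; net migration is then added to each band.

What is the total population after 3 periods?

[period 1]
Births: 17800 × 0.358 = 6372
20–39: 17400 × 0.966 = 16808
40+: 17800 × 0.945 + 9600 × 0.508 = 16821 + 4877 = 21698
Net migration: 20–39 + 540 → 17348
→ [6372, 17348, 21698]
[period 2]
Births: 17348 × 0.358 = 6211
20–39: 6372 × 0.966 = 6155
40+: 17348 × 0.945 + 21698 × 0.508 = 16394 + 11023 = 27417
Net migration: 20–39 + 540 → 6695
→ [6211, 6695, 27417]
[period 3]
Births: 6695 × 0.358 = 2397
20–39: 6211 × 0.966 = 6000
40+: 6695 × 0.945 + 27417 × 0.508 = 6327 + 13928 = 20255
Net migration: 20–39 + 540 → 6540
→ [2397, 6540, 20255]
Total after period 3: 2397 + 6540 + 20255 = 29192

29192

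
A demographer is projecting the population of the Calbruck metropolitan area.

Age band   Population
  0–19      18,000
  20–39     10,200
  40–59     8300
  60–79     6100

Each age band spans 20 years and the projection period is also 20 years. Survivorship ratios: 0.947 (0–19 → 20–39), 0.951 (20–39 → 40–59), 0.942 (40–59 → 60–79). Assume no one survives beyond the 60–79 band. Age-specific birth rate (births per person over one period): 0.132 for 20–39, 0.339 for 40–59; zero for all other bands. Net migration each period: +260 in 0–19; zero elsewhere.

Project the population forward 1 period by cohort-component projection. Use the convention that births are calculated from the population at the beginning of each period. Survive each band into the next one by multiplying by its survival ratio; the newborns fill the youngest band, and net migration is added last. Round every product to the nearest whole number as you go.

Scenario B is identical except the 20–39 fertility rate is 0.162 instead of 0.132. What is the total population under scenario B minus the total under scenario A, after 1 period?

306

(Groups numbered youngest = 1 to oldest = 4.)
Period 1.
Births: 10200 × 0.132 = 1346, 8300 × 0.339 = 2814 — total 4160
Group 2: 18000 × 0.947 = 17046
Group 3: 10200 × 0.951 = 9700
Group 4: 8300 × 0.942 = 7819
Net migration: Group 1 + 260 → 4420
→ [4420, 17046, 9700, 7819]
Scenario A total after 1 period: 38985
Scenario B projection —
Period 1.
Births: 10200 × 0.162 = 1652, 8300 × 0.339 = 2814 — total 4466
Group 2: 18000 × 0.947 = 17046
Group 3: 10200 × 0.951 = 9700
Group 4: 8300 × 0.942 = 7819
Net migration: Group 1 + 260 → 4726
→ [4726, 17046, 9700, 7819]
Scenario B total after 1 period: 39291
Difference B − A = 39291 − 38985 = 306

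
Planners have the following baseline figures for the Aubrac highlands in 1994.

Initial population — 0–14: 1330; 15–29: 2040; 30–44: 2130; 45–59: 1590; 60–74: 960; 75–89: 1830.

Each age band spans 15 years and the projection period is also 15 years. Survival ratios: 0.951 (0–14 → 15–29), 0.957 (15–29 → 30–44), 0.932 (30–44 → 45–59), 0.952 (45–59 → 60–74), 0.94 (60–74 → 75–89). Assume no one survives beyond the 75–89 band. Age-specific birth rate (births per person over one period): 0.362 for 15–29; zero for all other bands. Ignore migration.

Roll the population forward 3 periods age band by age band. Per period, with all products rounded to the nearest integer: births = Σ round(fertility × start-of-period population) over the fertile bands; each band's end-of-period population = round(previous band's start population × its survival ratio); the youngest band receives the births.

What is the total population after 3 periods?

6000

Numbering the bands 1..6 from youngest to oldest:
After projecting period 1:
Births: 2040 * 0.362 = 738
Band 2: 1330 * 0.951 = 1265
Band 3: 2040 * 0.957 = 1952
Band 4: 2130 * 0.932 = 1985
Band 5: 1590 * 0.952 = 1514
Band 6: 960 * 0.94 = 902
Giving 738 / 1265 / 1952 / 1985 / 1514 / 902.
After projecting period 2:
Births: 1265 * 0.362 = 458
Band 2: 738 * 0.951 = 702
Band 3: 1265 * 0.957 = 1211
Band 4: 1952 * 0.932 = 1819
Band 5: 1985 * 0.952 = 1890
Band 6: 1514 * 0.94 = 1423
Giving 458 / 702 / 1211 / 1819 / 1890 / 1423.
After projecting period 3:
Births: 702 * 0.362 = 254
Band 2: 458 * 0.951 = 436
Band 3: 702 * 0.957 = 672
Band 4: 1211 * 0.932 = 1129
Band 5: 1819 * 0.952 = 1732
Band 6: 1890 * 0.94 = 1777
Giving 254 / 436 / 672 / 1129 / 1732 / 1777.
Total after period 3: 254 + 436 + 672 + 1129 + 1732 + 1777 = 6000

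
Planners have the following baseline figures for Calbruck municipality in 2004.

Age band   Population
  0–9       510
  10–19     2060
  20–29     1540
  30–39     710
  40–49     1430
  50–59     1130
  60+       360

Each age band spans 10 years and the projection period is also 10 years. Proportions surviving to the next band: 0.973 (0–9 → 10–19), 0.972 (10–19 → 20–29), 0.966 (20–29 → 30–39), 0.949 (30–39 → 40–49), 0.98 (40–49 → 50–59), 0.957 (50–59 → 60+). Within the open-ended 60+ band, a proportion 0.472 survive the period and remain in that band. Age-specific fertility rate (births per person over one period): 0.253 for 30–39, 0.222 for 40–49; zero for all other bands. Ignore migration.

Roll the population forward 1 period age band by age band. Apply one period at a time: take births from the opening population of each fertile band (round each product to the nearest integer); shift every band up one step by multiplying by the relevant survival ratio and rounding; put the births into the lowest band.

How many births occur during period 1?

497

— Period 1 —
Births: 710 * 0.253 = 180  |  1430 * 0.222 = 317 → total 497
10–19: 510 * 0.973 = 496
20–29: 2060 * 0.972 = 2002
30–39: 1540 * 0.966 = 1488
40–49: 710 * 0.949 = 674
50–59: 1430 * 0.98 = 1401
60+: 1130 * 0.957 + 360 * 0.472 = 1081 + 170 = 1251
Population now: 0–9=497, 10–19=496, 20–29=2002, 30–39=1488, 40–49=674, 50–59=1401, 60+=1251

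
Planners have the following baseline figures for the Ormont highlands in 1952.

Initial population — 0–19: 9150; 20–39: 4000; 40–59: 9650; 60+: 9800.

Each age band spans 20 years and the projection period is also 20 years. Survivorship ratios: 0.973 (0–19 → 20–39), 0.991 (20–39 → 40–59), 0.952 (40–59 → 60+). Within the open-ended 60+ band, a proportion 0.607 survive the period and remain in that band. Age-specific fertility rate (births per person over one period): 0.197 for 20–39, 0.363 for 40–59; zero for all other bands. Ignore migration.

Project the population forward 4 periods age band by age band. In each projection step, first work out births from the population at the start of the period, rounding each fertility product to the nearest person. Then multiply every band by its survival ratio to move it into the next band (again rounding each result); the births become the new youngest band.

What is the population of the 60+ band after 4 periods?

13812

Period 1.
Births: 4000 * 0.197 = 788 ; 9650 * 0.363 = 3503 ⇒ total 4291
20–39: 9150 * 0.973 = 8903
40–59: 4000 * 0.991 = 3964
60+: 9650 * 0.952 + 9800 * 0.607 = 9187 + 5949 = 15136
End of period: [4291, 8903, 3964, 15136]
Period 2.
Births: 8903 * 0.197 = 1754 ; 3964 * 0.363 = 1439 ⇒ total 3193
20–39: 4291 * 0.973 = 4175
40–59: 8903 * 0.991 = 8823
60+: 3964 * 0.952 + 15136 * 0.607 = 3774 + 9188 = 12962
End of period: [3193, 4175, 8823, 12962]
Period 3.
Births: 4175 * 0.197 = 822 ; 8823 * 0.363 = 3203 ⇒ total 4025
20–39: 3193 * 0.973 = 3107
40–59: 4175 * 0.991 = 4137
60+: 8823 * 0.952 + 12962 * 0.607 = 8399 + 7868 = 16267
End of period: [4025, 3107, 4137, 16267]
Period 4.
Births: 3107 * 0.197 = 612 ; 4137 * 0.363 = 1502 ⇒ total 2114
20–39: 4025 * 0.973 = 3916
40–59: 3107 * 0.991 = 3079
60+: 4137 * 0.952 + 16267 * 0.607 = 3938 + 9874 = 13812
End of period: [2114, 3916, 3079, 13812]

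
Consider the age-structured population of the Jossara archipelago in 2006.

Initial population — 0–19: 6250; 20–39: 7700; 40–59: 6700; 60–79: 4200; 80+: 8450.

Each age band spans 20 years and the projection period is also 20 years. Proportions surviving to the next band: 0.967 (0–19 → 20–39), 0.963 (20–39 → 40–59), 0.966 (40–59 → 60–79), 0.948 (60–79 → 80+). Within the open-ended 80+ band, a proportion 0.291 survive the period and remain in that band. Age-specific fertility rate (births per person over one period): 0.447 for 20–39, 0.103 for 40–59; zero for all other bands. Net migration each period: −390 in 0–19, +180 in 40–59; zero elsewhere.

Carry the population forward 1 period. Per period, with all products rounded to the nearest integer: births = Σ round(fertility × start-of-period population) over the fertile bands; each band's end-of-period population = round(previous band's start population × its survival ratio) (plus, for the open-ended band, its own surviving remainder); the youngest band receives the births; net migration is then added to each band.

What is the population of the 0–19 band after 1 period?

Period 1.
Births: 7700 × 0.447 = 3442  |  6700 × 0.103 = 690 — total 4132
20–39: 6250 × 0.967 = 6044
40–59: 7700 × 0.963 = 7415
60–79: 6700 × 0.966 = 6472
80+: 4200 × 0.948 + 8450 × 0.291 = 3982 + 2459 = 6441
Net migration: 0–19 − 390 → 3742; 40–59 + 180 → 7595
Giving 3742 / 6044 / 7595 / 6472 / 6441.

3742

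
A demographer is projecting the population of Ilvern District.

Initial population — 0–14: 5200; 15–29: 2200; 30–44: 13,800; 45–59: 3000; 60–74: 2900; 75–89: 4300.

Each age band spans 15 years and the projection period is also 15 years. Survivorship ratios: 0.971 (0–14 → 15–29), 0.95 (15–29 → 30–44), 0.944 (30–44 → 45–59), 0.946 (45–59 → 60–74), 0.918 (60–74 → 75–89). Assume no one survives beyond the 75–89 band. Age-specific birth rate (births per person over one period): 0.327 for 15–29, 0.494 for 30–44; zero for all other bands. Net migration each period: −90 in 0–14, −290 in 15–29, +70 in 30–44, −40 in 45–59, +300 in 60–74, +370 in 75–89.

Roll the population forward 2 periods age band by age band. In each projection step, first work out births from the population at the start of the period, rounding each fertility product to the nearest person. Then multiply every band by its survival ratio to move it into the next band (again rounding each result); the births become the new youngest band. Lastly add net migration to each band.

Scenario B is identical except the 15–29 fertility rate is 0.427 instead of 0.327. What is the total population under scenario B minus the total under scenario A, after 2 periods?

Numbering the bands 1..6 from youngest to oldest:
[period 1]
Births: 2200 × 0.327 = 719  |  13800 × 0.494 = 6817 — total 7536
Band 2: 5200 × 0.971 = 5049
Band 3: 2200 × 0.95 = 2090
Band 4: 13800 × 0.944 = 13027
Band 5: 3000 × 0.946 = 2838
Band 6: 2900 × 0.918 = 2662
Net migration: Band 1 − 90 → 7446; Band 2 − 290 → 4759; Band 3 + 70 → 2160; Band 4 − 40 → 12987; Band 5 + 300 → 3138; Band 6 + 370 → 3032
Population now: 0–14=7446, 15–29=4759, 30–44=2160, 45–59=12987, 60–74=3138, 75–89=3032
[period 2]
Births: 4759 × 0.327 = 1556  |  2160 × 0.494 = 1067 — total 2623
Band 2: 7446 × 0.971 = 7230
Band 3: 4759 × 0.95 = 4521
Band 4: 2160 × 0.944 = 2039
Band 5: 12987 × 0.946 = 12286
Band 6: 3138 × 0.918 = 2881
Net migration: Band 1 − 90 → 2533; Band 2 − 290 → 6940; Band 3 + 70 → 4591; Band 4 − 40 → 1999; Band 5 + 300 → 12586; Band 6 + 370 → 3251
Population now: 0–14=2533, 15–29=6940, 30–44=4591, 45–59=1999, 60–74=12586, 75–89=3251
Scenario A total after 2 periods: 31900
Scenario B projection —
[period 1]
Births: 2200 × 0.427 = 939  |  13800 × 0.494 = 6817 — total 7756
Band 2: 5200 × 0.971 = 5049
Band 3: 2200 × 0.95 = 2090
Band 4: 13800 × 0.944 = 13027
Band 5: 3000 × 0.946 = 2838
Band 6: 2900 × 0.918 = 2662
Net migration: Band 1 − 90 → 7666; Band 2 − 290 → 4759; Band 3 + 70 → 2160; Band 4 − 40 → 12987; Band 5 + 300 → 3138; Band 6 + 370 → 3032
Population now: 0–14=7666, 15–29=4759, 30–44=2160, 45–59=12987, 60–74=3138, 75–89=3032
[period 2]
Births: 4759 × 0.427 = 2032  |  2160 × 0.494 = 1067 — total 3099
Band 2: 7666 × 0.971 = 7444
Band 3: 4759 × 0.95 = 4521
Band 4: 2160 × 0.944 = 2039
Band 5: 12987 × 0.946 = 12286
Band 6: 3138 × 0.918 = 2881
Net migration: Band 1 − 90 → 3009; Band 2 − 290 → 7154; Band 3 + 70 → 4591; Band 4 − 40 → 1999; Band 5 + 300 → 12586; Band 6 + 370 → 3251
Population now: 0–14=3009, 15–29=7154, 30–44=4591, 45–59=1999, 60–74=12586, 75–89=3251
Scenario B total after 2 periods: 32590
Difference B − A = 32590 − 31900 = 690

690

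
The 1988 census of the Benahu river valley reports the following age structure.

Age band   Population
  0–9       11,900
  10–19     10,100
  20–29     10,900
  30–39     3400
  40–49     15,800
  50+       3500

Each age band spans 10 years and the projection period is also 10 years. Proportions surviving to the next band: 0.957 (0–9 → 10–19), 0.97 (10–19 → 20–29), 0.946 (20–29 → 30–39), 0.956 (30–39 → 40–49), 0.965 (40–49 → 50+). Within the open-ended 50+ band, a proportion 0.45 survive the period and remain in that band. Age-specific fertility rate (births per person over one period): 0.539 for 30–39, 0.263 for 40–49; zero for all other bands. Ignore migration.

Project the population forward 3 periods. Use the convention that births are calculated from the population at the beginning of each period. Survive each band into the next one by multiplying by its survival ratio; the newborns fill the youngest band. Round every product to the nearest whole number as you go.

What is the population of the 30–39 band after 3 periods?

10450

Call the groups 1 to 6, youngest first.
Period 1.
Births: 3400 × 0.539 = 1833, 15800 × 0.263 = 4155 ⇒ total 5988
Group 2: 11900 × 0.957 = 11388
Group 3: 10100 × 0.97 = 9797
Group 4: 10900 × 0.946 = 10311
Group 5: 3400 × 0.956 = 3250
Group 6: 15800 × 0.965 + 3500 × 0.45 = 15247 + 1575 = 16822
Population now: 0–9=5988, 10–19=11388, 20–29=9797, 30–39=10311, 40–49=3250, 50+=16822
Period 2.
Births: 10311 × 0.539 = 5558, 3250 × 0.263 = 855 ⇒ total 6413
Group 2: 5988 × 0.957 = 5731
Group 3: 11388 × 0.97 = 11046
Group 4: 9797 × 0.946 = 9268
Group 5: 10311 × 0.956 = 9857
Group 6: 3250 × 0.965 + 16822 × 0.45 = 3136 + 7570 = 10706
Population now: 0–9=6413, 10–19=5731, 20–29=11046, 30–39=9268, 40–49=9857, 50+=10706
Period 3.
Births: 9268 × 0.539 = 4995, 9857 × 0.263 = 2592 ⇒ total 7587
Group 2: 6413 × 0.957 = 6137
Group 3: 5731 × 0.97 = 5559
Group 4: 11046 × 0.946 = 10450
Group 5: 9268 × 0.956 = 8860
Group 6: 9857 × 0.965 + 10706 × 0.45 = 9512 + 4818 = 14330
Population now: 0–9=7587, 10–19=6137, 20–29=5559, 30–39=10450, 40–49=8860, 50+=14330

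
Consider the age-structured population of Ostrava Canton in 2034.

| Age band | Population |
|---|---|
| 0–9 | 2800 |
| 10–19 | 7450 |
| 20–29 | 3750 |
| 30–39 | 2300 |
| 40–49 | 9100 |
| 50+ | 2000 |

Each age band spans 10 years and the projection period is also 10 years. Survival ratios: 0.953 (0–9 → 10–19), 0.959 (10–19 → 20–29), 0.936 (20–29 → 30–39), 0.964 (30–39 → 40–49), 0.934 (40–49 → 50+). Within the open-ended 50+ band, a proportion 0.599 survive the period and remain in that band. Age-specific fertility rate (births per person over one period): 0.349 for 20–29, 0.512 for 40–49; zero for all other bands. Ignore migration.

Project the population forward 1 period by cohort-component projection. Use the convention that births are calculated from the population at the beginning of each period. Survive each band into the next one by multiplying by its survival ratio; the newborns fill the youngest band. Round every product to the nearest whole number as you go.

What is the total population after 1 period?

Period 1:
Births: 3750 * 0.349 = 1309 ; 9100 * 0.512 = 4659 → total 5968
10–19: 2800 * 0.953 = 2668
20–29: 7450 * 0.959 = 7145
30–39: 3750 * 0.936 = 3510
40–49: 2300 * 0.964 = 2217
50+: 9100 * 0.934 + 2000 * 0.599 = 8499 + 1198 = 9697
End of period: [5968, 2668, 7145, 3510, 2217, 9697]
Total after period 1: 5968 + 2668 + 7145 + 3510 + 2217 + 9697 = 31205

31205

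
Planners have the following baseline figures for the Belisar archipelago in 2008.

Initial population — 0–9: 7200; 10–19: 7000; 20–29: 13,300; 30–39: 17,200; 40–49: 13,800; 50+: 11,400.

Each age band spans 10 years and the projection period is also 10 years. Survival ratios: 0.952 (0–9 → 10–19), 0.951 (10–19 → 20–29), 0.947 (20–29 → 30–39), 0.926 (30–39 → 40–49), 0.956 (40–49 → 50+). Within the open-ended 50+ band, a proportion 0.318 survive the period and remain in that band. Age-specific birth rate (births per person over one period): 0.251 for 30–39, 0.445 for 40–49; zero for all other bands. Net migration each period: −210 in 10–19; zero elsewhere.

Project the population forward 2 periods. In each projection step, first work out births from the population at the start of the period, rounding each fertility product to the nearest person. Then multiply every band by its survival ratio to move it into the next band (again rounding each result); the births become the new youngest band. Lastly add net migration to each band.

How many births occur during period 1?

10458

Call the groups 1 to 6, youngest first.
After projecting period 1:
Births: 17200 × 0.251 = 4317, 13800 × 0.445 = 6141 → 10458
Group 2: 7200 × 0.952 = 6854
Group 3: 7000 × 0.951 = 6657
Group 4: 13300 × 0.947 = 12595
Group 5: 17200 × 0.926 = 15927
Group 6: 13800 × 0.956 + 11400 × 0.318 = 13193 + 3625 = 16818
Net migration: Group 2 − 210 → 6644
End of period: [10458, 6644, 6657, 12595, 15927, 16818]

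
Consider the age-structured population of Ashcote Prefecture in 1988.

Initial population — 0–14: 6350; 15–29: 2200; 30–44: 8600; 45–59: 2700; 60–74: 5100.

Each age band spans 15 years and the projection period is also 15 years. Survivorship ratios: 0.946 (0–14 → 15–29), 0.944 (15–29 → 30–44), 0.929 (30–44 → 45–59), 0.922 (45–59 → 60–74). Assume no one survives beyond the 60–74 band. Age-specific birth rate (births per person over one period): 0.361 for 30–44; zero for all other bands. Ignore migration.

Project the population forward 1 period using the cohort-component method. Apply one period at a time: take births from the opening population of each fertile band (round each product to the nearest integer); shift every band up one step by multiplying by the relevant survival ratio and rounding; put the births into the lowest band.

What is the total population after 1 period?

21667

Let group 1 be 0–14 through group 5 = 60–74.
Period 1.
Births: 8600 × 0.361 = 3105
Group 2: 6350 × 0.946 = 6007
Group 3: 2200 × 0.944 = 2077
Group 4: 8600 × 0.929 = 7989
Group 5: 2700 × 0.922 = 2489
→ [3105, 6007, 2077, 7989, 2489]
Total after period 1: 3105 + 6007 + 2077 + 7989 + 2489 = 21667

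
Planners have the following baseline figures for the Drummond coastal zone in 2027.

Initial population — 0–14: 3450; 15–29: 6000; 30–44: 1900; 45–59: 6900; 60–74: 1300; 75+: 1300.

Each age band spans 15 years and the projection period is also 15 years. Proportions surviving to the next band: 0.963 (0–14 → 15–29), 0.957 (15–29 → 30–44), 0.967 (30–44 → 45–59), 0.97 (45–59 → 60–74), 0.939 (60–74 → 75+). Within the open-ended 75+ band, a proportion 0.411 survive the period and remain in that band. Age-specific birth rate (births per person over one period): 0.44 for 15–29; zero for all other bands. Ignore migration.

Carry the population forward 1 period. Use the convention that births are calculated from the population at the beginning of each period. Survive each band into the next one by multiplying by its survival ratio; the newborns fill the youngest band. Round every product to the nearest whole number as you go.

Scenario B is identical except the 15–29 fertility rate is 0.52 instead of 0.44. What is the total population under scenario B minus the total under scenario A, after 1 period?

480

After projecting period 1:
Births: 6000 × 0.44 = 2640
15–29: 3450 × 0.963 = 3322
30–44: 6000 × 0.957 = 5742
45–59: 1900 × 0.967 = 1837
60–74: 6900 × 0.97 = 6693
75+: 1300 × 0.939 + 1300 × 0.411 = 1221 + 534 = 1755
End of period: [2640, 3322, 5742, 1837, 6693, 1755]
Scenario A total after 1 period: 21989
Scenario B projection —
After projecting period 1:
Births: 6000 × 0.52 = 3120
15–29: 3450 × 0.963 = 3322
30–44: 6000 × 0.957 = 5742
45–59: 1900 × 0.967 = 1837
60–74: 6900 × 0.97 = 6693
75+: 1300 × 0.939 + 1300 × 0.411 = 1221 + 534 = 1755
End of period: [3120, 3322, 5742, 1837, 6693, 1755]
Scenario B total after 1 period: 22469
Difference B − A = 22469 − 21989 = 480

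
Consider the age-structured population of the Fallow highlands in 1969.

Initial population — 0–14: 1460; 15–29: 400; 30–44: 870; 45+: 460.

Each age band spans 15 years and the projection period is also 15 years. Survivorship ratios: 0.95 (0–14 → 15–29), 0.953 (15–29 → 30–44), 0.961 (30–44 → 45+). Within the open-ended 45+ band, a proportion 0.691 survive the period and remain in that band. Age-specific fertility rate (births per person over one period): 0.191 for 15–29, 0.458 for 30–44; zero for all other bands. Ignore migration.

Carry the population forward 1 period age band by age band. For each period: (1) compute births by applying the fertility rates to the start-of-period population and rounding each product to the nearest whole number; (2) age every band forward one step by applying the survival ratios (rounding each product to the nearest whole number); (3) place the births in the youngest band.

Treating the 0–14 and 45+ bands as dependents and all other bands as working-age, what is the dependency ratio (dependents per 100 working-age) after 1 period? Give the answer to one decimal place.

After projecting period 1:
Births: 400 × 0.191 = 76  |  870 × 0.458 = 398 ⇒ total 474
15–29: 1460 × 0.95 = 1387
30–44: 400 × 0.953 = 381
45+: 870 × 0.961 + 460 × 0.691 = 836 + 318 = 1154
End of period: [474, 1387, 381, 1154]
Dependents (band 0–14 + band 45+) = 474 + 1154 = 1628; working-age = 1768; ratio = 1628/1768 × 100 = 92.1

92.1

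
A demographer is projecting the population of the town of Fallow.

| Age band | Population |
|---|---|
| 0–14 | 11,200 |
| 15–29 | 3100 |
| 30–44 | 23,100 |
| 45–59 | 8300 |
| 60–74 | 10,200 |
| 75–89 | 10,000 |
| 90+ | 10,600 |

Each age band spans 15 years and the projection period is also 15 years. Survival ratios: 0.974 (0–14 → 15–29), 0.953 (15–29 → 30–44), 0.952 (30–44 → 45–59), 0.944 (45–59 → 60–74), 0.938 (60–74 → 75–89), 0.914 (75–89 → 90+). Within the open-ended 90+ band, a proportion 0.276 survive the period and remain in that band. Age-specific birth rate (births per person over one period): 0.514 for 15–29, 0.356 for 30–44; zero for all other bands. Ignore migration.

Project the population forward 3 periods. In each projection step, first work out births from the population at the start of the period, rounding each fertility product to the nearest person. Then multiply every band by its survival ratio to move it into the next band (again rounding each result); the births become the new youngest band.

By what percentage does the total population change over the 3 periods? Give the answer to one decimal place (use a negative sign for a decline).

(Groups numbered youngest = 1 to oldest = 7.)
After projecting period 1:
Births: 3100 * 0.514 = 1593  |  23100 * 0.356 = 8224 → total 9817
Group 2: 11200 * 0.974 = 10909
Group 3: 3100 * 0.953 = 2954
Group 4: 23100 * 0.952 = 21991
Group 5: 8300 * 0.944 = 7835
Group 6: 10200 * 0.938 = 9568
Group 7: 10000 * 0.914 + 10600 * 0.276 = 9140 + 2926 = 12066
Giving 9817 / 10909 / 2954 / 21991 / 7835 / 9568 / 12066.
After projecting period 2:
Births: 10909 * 0.514 = 5607  |  2954 * 0.356 = 1052 → total 6659
Group 2: 9817 * 0.974 = 9562
Group 3: 10909 * 0.953 = 10396
Group 4: 2954 * 0.952 = 2812
Group 5: 21991 * 0.944 = 20760
Group 6: 7835 * 0.938 = 7349
Group 7: 9568 * 0.914 + 12066 * 0.276 = 8745 + 3330 = 12075
Giving 6659 / 9562 / 10396 / 2812 / 20760 / 7349 / 12075.
After projecting period 3:
Births: 9562 * 0.514 = 4915  |  10396 * 0.356 = 3701 → total 8616
Group 2: 6659 * 0.974 = 6486
Group 3: 9562 * 0.953 = 9113
Group 4: 10396 * 0.952 = 9897
Group 5: 2812 * 0.944 = 2655
Group 6: 20760 * 0.938 = 19473
Group 7: 7349 * 0.914 + 12075 * 0.276 = 6717 + 3333 = 10050
Giving 8616 / 6486 / 9113 / 9897 / 2655 / 19473 / 10050.
Total: 76500 → 66290; change = -10210; percentage change = -13.3%

-13.3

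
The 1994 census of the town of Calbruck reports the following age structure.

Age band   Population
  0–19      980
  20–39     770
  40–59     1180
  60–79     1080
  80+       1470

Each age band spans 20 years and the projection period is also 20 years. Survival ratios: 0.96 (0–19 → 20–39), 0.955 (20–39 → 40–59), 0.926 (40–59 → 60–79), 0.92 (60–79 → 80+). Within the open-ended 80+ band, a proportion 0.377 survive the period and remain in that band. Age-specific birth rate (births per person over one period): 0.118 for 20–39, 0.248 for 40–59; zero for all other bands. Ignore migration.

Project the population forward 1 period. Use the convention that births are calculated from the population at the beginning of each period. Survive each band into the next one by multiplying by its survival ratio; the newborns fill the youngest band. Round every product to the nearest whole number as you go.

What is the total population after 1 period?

Call the groups 1 to 5, youngest first.
Period 1:
Births: 770 × 0.118 = 91  |  1180 × 0.248 = 293 ⇒ total 384
Group 2: 980 × 0.96 = 941
Group 3: 770 × 0.955 = 735
Group 4: 1180 × 0.926 = 1093
Group 5: 1080 × 0.92 + 1470 × 0.377 = 994 + 554 = 1548
→ [384, 941, 735, 1093, 1548]
Total after period 1: 384 + 941 + 735 + 1093 + 1548 = 4701

4701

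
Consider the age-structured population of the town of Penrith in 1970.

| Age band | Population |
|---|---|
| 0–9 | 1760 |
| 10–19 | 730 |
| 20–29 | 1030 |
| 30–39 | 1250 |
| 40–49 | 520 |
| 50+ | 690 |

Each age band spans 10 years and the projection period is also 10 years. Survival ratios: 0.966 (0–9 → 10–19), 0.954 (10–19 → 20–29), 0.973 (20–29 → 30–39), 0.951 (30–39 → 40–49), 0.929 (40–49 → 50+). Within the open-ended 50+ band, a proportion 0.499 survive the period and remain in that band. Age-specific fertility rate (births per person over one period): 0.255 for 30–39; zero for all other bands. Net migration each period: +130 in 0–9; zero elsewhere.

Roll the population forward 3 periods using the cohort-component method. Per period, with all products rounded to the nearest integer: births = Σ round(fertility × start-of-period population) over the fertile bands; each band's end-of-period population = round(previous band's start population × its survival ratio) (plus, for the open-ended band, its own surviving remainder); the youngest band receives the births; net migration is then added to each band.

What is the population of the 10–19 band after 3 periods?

373

Call the bands 1 to 6, youngest first.
After projecting period 1:
Births: 1250 × 0.255 = 319
Band 2: 1760 × 0.966 = 1700
Band 3: 730 × 0.954 = 696
Band 4: 1030 × 0.973 = 1002
Band 5: 1250 × 0.951 = 1189
Band 6: 520 × 0.929 + 690 × 0.499 = 483 + 344 = 827
Net migration: Band 1 + 130 → 449
Giving 449 / 1700 / 696 / 1002 / 1189 / 827.
After projecting period 2:
Births: 1002 × 0.255 = 256
Band 2: 449 × 0.966 = 434
Band 3: 1700 × 0.954 = 1622
Band 4: 696 × 0.973 = 677
Band 5: 1002 × 0.951 = 953
Band 6: 1189 × 0.929 + 827 × 0.499 = 1105 + 413 = 1518
Net migration: Band 1 + 130 → 386
Giving 386 / 434 / 1622 / 677 / 953 / 1518.
After projecting period 3:
Births: 677 × 0.255 = 173
Band 2: 386 × 0.966 = 373
Band 3: 434 × 0.954 = 414
Band 4: 1622 × 0.973 = 1578
Band 5: 677 × 0.951 = 644
Band 6: 953 × 0.929 + 1518 × 0.499 = 885 + 757 = 1642
Net migration: Band 1 + 130 → 303
Giving 303 / 373 / 414 / 1578 / 644 / 1642.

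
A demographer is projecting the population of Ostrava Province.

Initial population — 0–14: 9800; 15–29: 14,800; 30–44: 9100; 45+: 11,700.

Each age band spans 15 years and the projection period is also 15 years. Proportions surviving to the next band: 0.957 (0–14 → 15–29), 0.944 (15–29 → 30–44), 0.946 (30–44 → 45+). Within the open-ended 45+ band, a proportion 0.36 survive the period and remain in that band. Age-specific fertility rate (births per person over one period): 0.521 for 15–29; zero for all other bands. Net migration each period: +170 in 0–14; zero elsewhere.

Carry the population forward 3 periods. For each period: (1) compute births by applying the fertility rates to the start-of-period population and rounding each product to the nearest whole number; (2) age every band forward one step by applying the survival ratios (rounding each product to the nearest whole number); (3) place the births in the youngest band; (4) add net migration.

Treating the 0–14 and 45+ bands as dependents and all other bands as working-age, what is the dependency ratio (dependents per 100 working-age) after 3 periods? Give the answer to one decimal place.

Let group 1 be 0–14 through group 4 = 45+.
After projecting period 1:
Births: 14800 × 0.521 = 7711
Group 2: 9800 × 0.957 = 9379
Group 3: 14800 × 0.944 = 13971
Group 4: 9100 × 0.946 + 11700 × 0.36 = 8609 + 4212 = 12821
Net migration: Group 1 + 170 → 7881
Population now: 0–14=7881, 15–29=9379, 30–44=13971, 45+=12821
After projecting period 2:
Births: 9379 × 0.521 = 4886
Group 2: 7881 × 0.957 = 7542
Group 3: 9379 × 0.944 = 8854
Group 4: 13971 × 0.946 + 12821 × 0.36 = 13217 + 4616 = 17833
Net migration: Group 1 + 170 → 5056
Population now: 0–14=5056, 15–29=7542, 30–44=8854, 45+=17833
After projecting period 3:
Births: 7542 × 0.521 = 3929
Group 2: 5056 × 0.957 = 4839
Group 3: 7542 × 0.944 = 7120
Group 4: 8854 × 0.946 + 17833 × 0.36 = 8376 + 6420 = 14796
Net migration: Group 1 + 170 → 4099
Population now: 0–14=4099, 15–29=4839, 30–44=7120, 45+=14796
Dependents (band 0–14 + band 45+) = 4099 + 14796 = 18895; working-age = 11959; ratio = 18895/11959 × 100 = 158.0

158.0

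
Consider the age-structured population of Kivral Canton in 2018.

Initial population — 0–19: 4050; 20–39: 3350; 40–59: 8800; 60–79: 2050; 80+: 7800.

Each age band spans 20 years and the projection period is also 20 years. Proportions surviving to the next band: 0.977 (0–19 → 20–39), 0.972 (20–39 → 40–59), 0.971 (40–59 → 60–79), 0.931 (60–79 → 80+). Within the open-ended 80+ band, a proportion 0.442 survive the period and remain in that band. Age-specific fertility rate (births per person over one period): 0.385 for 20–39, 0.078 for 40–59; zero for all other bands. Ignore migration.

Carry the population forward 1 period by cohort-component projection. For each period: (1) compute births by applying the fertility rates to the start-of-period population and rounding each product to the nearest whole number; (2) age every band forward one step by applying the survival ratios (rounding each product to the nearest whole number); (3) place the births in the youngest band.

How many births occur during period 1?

1976

Let group 1 be 0–19 through group 5 = 80+.
Period 1:
Births: 3350 × 0.385 = 1290  |  8800 × 0.078 = 686 → 1976
Group 2: 4050 × 0.977 = 3957
Group 3: 3350 × 0.972 = 3256
Group 4: 8800 × 0.971 = 8545
Group 5: 2050 × 0.931 + 7800 × 0.442 = 1909 + 3448 = 5357
→ [1976, 3957, 3256, 8545, 5357]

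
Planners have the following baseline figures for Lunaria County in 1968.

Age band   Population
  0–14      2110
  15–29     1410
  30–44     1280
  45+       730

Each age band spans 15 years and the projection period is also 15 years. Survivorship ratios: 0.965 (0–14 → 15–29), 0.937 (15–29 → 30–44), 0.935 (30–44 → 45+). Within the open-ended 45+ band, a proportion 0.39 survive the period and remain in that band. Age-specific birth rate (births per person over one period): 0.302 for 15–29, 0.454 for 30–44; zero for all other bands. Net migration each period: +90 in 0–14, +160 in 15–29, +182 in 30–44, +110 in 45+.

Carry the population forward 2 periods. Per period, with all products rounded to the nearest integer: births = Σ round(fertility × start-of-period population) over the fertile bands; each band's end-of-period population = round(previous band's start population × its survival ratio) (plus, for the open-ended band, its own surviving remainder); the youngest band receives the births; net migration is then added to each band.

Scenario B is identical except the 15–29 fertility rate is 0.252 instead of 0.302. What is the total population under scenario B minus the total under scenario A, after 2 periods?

-179

Call the bands 1 to 4, youngest first.
[period 1]
Births: 1410 × 0.302 = 426, 1280 × 0.454 = 581 ⇒ total 1007
Band 2: 2110 × 0.965 = 2036
Band 3: 1410 × 0.937 = 1321
Band 4: 1280 × 0.935 + 730 × 0.39 = 1197 + 285 = 1482
Net migration: Band 1 + 90 → 1097; Band 2 + 160 → 2196; Band 3 + 182 → 1503; Band 4 + 110 → 1592
Giving 1097 / 2196 / 1503 / 1592.
[period 2]
Births: 2196 × 0.302 = 663, 1503 × 0.454 = 682 ⇒ total 1345
Band 2: 1097 × 0.965 = 1059
Band 3: 2196 × 0.937 = 2058
Band 4: 1503 × 0.935 + 1592 × 0.39 = 1405 + 621 = 2026
Net migration: Band 1 + 90 → 1435; Band 2 + 160 → 1219; Band 3 + 182 → 2240; Band 4 + 110 → 2136
Giving 1435 / 1219 / 2240 / 2136.
Scenario A total after 2 periods: 7030
Scenario B projection —
[period 1]
Births: 1410 × 0.252 = 355, 1280 × 0.454 = 581 ⇒ total 936
Band 2: 2110 × 0.965 = 2036
Band 3: 1410 × 0.937 = 1321
Band 4: 1280 × 0.935 + 730 × 0.39 = 1197 + 285 = 1482
Net migration: Band 1 + 90 → 1026; Band 2 + 160 → 2196; Band 3 + 182 → 1503; Band 4 + 110 → 1592
Giving 1026 / 2196 / 1503 / 1592.
[period 2]
Births: 2196 × 0.252 = 553, 1503 × 0.454 = 682 ⇒ total 1235
Band 2: 1026 × 0.965 = 990
Band 3: 2196 × 0.937 = 2058
Band 4: 1503 × 0.935 + 1592 × 0.39 = 1405 + 621 = 2026
Net migration: Band 1 + 90 → 1325; Band 2 + 160 → 1150; Band 3 + 182 → 2240; Band 4 + 110 → 2136
Giving 1325 / 1150 / 2240 / 2136.
Scenario B total after 2 periods: 6851
Difference B − A = 6851 − 7030 = -179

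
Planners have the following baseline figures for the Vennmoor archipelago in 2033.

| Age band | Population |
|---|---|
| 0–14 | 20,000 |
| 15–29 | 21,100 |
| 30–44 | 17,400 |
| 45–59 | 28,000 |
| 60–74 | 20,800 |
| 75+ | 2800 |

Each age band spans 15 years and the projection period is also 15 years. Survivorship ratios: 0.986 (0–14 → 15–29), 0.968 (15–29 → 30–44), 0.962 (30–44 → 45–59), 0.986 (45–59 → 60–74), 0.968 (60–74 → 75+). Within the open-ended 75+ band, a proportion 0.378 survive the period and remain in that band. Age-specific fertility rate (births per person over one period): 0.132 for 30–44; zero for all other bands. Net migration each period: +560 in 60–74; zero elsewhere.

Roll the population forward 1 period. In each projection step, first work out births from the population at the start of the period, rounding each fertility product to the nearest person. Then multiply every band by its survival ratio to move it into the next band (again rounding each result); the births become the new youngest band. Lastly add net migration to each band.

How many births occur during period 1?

2297

(Bands numbered youngest = 1 to oldest = 6.)
After projecting period 1:
Births: 17400 × 0.132 = 2297
Band 2: 20000 × 0.986 = 19720
Band 3: 21100 × 0.968 = 20425
Band 4: 17400 × 0.962 = 16739
Band 5: 28000 × 0.986 = 27608
Band 6: 20800 × 0.968 + 2800 × 0.378 = 20134 + 1058 = 21192
Net migration: Band 5 + 560 → 28168
Population now: 0–14=2297, 15–29=19720, 30–44=20425, 45–59=16739, 60–74=28168, 75+=21192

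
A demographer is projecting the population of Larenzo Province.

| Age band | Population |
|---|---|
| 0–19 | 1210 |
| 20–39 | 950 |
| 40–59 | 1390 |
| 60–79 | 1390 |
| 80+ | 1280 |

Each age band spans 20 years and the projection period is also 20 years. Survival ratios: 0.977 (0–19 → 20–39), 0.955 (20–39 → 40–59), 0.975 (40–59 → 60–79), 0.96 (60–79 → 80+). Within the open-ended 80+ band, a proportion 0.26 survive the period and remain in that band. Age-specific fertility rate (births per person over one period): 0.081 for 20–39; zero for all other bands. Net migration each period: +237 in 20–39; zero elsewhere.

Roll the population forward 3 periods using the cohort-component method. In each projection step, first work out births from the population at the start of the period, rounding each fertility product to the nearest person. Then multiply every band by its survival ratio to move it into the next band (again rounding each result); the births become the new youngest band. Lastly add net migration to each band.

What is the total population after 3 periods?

Call the groups 1 to 5, youngest first.
After projecting period 1:
Births: 950 × 0.081 = 77
Group 2: 1210 × 0.977 = 1182
Group 3: 950 × 0.955 = 907
Group 4: 1390 × 0.975 = 1355
Group 5: 1390 × 0.96 + 1280 × 0.26 = 1334 + 333 = 1667
Net migration: Group 2 + 237 → 1419
→ [77, 1419, 907, 1355, 1667]
After projecting period 2:
Births: 1419 × 0.081 = 115
Group 2: 77 × 0.977 = 75
Group 3: 1419 × 0.955 = 1355
Group 4: 907 × 0.975 = 884
Group 5: 1355 × 0.96 + 1667 × 0.26 = 1301 + 433 = 1734
Net migration: Group 2 + 237 → 312
→ [115, 312, 1355, 884, 1734]
After projecting period 3:
Births: 312 × 0.081 = 25
Group 2: 115 × 0.977 = 112
Group 3: 312 × 0.955 = 298
Group 4: 1355 × 0.975 = 1321
Group 5: 884 × 0.96 + 1734 × 0.26 = 849 + 451 = 1300
Net migration: Group 2 + 237 → 349
→ [25, 349, 298, 1321, 1300]
Total after period 3: 25 + 349 + 298 + 1321 + 1300 = 3293

3293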